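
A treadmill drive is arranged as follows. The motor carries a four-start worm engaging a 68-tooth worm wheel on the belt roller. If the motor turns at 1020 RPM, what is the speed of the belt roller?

worm 68/4 = 17 → 1020/17 = 60 RPM

60 RPM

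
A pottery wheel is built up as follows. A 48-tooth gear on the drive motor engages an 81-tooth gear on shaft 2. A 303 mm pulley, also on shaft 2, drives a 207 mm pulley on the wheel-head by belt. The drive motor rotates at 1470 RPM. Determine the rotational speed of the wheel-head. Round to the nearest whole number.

1275 RPM

Gear mesh: ratio = 81/48 = 1.6875, so shaft 2 turns at 1470 / 1.6875 = 871.11 RPM.
Belt: ratio = 207/303 = 0.68317, so the wheel-head turns at 871.11 / 0.68317 = 1275.1 RPM.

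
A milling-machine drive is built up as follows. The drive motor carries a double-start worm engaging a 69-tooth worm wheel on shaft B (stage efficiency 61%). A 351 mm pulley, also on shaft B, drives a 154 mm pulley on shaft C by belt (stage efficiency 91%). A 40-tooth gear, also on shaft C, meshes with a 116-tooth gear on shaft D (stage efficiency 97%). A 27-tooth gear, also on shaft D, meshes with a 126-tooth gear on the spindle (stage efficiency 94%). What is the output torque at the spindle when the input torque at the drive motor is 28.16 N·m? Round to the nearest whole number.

After the worm (69/2): 28.16 × 34.5 × 0.61 = 592.63 N·m
After the belt (154/351): 592.63 × 0.43875 × 0.91 = 236.61 N·m
After the gear mesh (116/40): 236.61 × 2.9 × 0.97 = 665.59 N·m
After the gear mesh (126/27): 665.59 × 4.6667 × 0.94 = 2919.7 N·m

2920 N·m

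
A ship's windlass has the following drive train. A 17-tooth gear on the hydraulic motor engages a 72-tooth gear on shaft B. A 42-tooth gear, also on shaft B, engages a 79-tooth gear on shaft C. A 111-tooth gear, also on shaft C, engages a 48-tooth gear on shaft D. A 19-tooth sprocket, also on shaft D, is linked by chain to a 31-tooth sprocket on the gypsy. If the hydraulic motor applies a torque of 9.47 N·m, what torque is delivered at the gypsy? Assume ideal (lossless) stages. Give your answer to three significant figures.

53.2 N·m

After the gear mesh (72/17): 9.47 × 4.2353 = 40.108 N·m
After the gear mesh (79/42): 40.108 × 1.881 = 75.442 N·m
After the gear mesh (48/111): 75.442 × 0.43243 = 32.623 N·m
After the chain (31/19): 32.623 × 1.6316 = 53.228 N·m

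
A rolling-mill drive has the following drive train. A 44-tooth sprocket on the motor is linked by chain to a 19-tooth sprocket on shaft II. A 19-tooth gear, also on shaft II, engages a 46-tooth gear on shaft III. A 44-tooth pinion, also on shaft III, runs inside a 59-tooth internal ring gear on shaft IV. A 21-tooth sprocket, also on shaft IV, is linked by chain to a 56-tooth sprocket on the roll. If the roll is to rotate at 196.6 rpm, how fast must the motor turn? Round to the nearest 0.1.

734.9 rpm

Overall ratio R = 0.43182 × 2.4211 × 1.3409 × 2.6667 = 3.7383.
Required input speed = output speed × R = 196.6 × 3.7383 = 734.95 rpm.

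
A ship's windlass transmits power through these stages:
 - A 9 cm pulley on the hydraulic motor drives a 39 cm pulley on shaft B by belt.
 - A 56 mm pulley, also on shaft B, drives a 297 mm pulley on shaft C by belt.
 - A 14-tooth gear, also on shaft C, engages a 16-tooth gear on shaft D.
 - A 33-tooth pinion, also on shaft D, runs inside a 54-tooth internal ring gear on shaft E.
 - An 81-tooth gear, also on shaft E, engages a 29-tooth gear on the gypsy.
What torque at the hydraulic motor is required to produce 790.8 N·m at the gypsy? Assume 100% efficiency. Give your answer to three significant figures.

51.4 N·m

Overall ratio R = 4.3333 × 5.3036 × 1.1429 × 1.6364 × 0.35802 = 15.388.
Input torque = output torque / R = 790.8 / 15.388 = 51.392 N·m.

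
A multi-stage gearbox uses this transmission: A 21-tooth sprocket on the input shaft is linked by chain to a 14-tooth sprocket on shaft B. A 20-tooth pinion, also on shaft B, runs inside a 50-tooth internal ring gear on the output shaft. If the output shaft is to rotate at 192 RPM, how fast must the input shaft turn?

320 RPM

Overall ratio R = 0.66667 × 2.5 = 1.6667.
Required input speed = output speed × R = 192 × 1.6667 = 320 RPM.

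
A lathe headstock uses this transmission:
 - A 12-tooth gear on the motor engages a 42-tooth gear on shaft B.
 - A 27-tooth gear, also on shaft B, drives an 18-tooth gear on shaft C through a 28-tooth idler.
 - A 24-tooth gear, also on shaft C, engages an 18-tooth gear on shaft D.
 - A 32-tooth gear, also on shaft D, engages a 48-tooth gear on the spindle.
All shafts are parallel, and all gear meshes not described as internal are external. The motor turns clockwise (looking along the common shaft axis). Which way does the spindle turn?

the motor → shaft B: external mesh, 1 reversal → CCW.
shaft B → shaft C: driver → idler → driven is 2 external meshes, 2 reversals → CCW.
shaft C → shaft D: external mesh, 1 reversal → CW.
shaft D → the spindle: external mesh, 1 reversal → CCW.
5 reversals in total — an odd number — so the spindle turns opposite to the motor.

anticlockwise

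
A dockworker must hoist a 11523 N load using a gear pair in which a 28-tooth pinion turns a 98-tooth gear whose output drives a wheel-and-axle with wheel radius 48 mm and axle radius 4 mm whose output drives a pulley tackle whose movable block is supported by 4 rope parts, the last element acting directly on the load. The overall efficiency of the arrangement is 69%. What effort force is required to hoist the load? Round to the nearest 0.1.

99.4 N

Gear pair MA = 98/28 = 3.5.
Wheel-and-axle MA = R/r = 48/4 = 12.
Block-and-tackle MA = number of supporting rope parts = 4.
Combined ideal MA = 3.5 × 12 × 4 = 168.
Actual MA = 168 × 0.69 = 115.92.
Effort = load / actual MA = 11523 / 115.92 = 99.405 N.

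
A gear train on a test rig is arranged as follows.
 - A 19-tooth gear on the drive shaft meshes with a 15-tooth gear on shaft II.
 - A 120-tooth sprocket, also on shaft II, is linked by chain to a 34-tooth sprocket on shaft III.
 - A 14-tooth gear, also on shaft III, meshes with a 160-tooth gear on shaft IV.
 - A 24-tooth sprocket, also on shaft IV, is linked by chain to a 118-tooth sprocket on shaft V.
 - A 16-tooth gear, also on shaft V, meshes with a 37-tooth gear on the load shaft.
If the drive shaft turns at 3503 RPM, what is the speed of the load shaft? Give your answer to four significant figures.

120.5 RPM

Gear mesh: ratio = 15/19 = 0.78947, so shaft II turns at 3503 / 0.78947 = 4437.1 RPM.
Chain: ratio = 34/120 = 0.28333, so shaft III turns at 4437.1 / 0.28333 = 15660 RPM.
Gear mesh: ratio = 160/14 = 11.429, so shaft IV turns at 15660 / 11.429 = 1370.3 RPM.
Chain: ratio = 118/24 = 4.9167, so shaft V turns at 1370.3 / 4.9167 = 278.7 RPM.
Gear mesh: ratio = 37/16 = 2.3125, so the load shaft turns at 278.7 / 2.3125 = 120.52 RPM.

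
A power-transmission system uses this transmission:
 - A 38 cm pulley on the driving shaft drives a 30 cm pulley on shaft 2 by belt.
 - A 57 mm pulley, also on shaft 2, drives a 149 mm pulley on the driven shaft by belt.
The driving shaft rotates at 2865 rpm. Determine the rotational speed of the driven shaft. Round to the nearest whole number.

belt 30/38 = 0.78947 → 2865/0.78947 = 3629 rpm
belt 149/57 = 2.614 → 3629/2.614 = 1388.3 rpm

1388 rpm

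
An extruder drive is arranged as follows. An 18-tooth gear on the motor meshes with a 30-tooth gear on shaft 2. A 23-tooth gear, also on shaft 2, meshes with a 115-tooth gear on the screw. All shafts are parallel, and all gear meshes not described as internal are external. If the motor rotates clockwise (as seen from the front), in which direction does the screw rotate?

clockwise

the motor → shaft 2: external mesh, 1 reversal → CCW.
shaft 2 → the screw: external mesh, 1 reversal → CW.
2 reversals in total — an even number — so the screw turns the same way as the motor.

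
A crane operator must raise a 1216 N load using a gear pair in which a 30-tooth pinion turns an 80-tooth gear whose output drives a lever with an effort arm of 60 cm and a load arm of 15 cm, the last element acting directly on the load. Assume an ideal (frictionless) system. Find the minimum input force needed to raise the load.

114 N

Gear pair MA = 80/30 = 2.6667.
Lever MA = effort arm / load arm = 60/15 = 4.
Combined ideal MA = 2.6667 × 4 = 10.667.
Effort = load / MA = 1216 / 10.667 = 114 N.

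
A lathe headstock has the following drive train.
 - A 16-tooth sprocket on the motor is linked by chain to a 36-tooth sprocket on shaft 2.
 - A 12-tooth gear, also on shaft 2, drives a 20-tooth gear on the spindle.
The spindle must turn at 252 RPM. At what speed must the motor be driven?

945 RPM

Overall ratio R = 2.25 × 1.6667 = 3.75.
Required input speed = output speed × R = 252 × 3.75 = 945 RPM.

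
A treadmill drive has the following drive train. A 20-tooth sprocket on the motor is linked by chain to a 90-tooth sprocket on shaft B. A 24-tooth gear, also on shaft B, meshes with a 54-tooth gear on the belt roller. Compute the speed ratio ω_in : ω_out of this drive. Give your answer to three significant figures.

Each stage contributes driven/driver: chain 90/20 = 4.5, gear mesh 54/24 = 2.25.
Overall: 4.5 × 2.25 = 10.125.

10.1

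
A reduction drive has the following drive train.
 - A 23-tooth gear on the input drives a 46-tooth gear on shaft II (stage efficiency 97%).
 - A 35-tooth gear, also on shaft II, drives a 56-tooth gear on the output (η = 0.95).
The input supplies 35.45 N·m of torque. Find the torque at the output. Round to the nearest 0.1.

104.5 N·m

gear mesh 46/23 = 2 → τ = 35.45·2·0.97 = 68.773 N·m
gear mesh 56/35 = 1.6 → τ = 68.773·1.6·0.95 = 104.53 N·m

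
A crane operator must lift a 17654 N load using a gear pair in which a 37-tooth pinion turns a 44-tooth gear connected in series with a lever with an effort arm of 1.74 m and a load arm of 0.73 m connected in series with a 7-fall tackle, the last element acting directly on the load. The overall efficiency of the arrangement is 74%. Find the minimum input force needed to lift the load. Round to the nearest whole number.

Gear pair MA = 44/37 = 1.1892.
Lever MA = effort arm / load arm = 1.74/0.73 = 2.3836.
Block-and-tackle MA = number of supporting rope parts = 7.
Combined ideal MA = 1.1892 × 2.3836 × 7 = 19.842.
Actual MA = 19.842 × 0.74 = 14.683.
Effort = load / actual MA = 17654 / 14.683 = 1202.4 N.

1202 N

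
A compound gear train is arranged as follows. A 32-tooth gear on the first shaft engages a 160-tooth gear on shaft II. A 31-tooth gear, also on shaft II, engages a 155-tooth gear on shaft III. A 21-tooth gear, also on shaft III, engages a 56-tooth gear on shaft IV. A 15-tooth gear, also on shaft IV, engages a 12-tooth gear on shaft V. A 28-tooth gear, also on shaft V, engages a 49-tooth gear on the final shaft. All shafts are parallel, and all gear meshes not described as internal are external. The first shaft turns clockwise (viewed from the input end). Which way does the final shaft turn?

the first shaft → shaft II: external mesh, 1 reversal → CCW.
shaft II → shaft III: external mesh, 1 reversal → CW.
shaft III → shaft IV: external mesh, 1 reversal → CCW.
shaft IV → shaft V: external mesh, 1 reversal → CW.
shaft V → the final shaft: external mesh, 1 reversal → CCW.
5 reversals in total — an odd number — so the final shaft turns opposite to the first shaft.

counterclockwise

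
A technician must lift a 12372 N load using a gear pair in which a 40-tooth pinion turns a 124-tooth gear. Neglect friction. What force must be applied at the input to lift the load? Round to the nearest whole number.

Gear pair MA = 124/40 = 3.1.
Effort = load / MA = 12372 / 3.1 = 3991 N.

3991 N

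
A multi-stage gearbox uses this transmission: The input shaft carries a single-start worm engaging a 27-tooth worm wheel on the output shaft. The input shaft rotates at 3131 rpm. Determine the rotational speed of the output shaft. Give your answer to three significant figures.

Worm: ratio = 27/1 = 27, so the output shaft turns at 3131 / 27 = 115.96 rpm.

116 rpm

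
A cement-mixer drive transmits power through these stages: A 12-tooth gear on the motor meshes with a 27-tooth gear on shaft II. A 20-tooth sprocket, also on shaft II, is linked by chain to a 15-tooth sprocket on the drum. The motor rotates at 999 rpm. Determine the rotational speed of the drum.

592 rpm

the motor → shaft II (gear mesh, 27/12): 999 ÷ 2.25 = 444 rpm
shaft II → the drum (chain, 15/20): 444 ÷ 0.75 = 592 rpm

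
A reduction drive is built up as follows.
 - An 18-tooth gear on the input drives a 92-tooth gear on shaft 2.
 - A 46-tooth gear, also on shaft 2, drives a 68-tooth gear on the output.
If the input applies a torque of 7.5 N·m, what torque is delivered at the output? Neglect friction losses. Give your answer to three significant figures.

56.7 N·m

Gear mesh: ratio = 92/18 = 5.1111; torque at shaft 2 = 7.5 × 5.1111 = 38.333 N·m.
Gear mesh: ratio = 68/46 = 1.4783; torque at the output = 38.333 × 1.4783 = 56.667 N·m.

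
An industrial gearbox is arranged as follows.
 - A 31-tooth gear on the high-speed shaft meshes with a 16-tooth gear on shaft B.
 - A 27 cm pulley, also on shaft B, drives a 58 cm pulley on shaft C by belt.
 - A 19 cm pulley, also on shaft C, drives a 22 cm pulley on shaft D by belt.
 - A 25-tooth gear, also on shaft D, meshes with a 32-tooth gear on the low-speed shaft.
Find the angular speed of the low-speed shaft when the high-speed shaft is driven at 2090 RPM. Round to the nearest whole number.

1272 RPM

Gear mesh: ratio = 16/31 = 0.51613, so shaft B turns at 2090 / 0.51613 = 4049.4 RPM.
Belt: ratio = 58/27 = 2.1481, so shaft C turns at 4049.4 / 2.1481 = 1885.1 RPM.
Belt: ratio = 22/19 = 1.1579, so shaft D turns at 1885.1 / 1.1579 = 1628 RPM.
Gear mesh: ratio = 32/25 = 1.28, so the low-speed shaft turns at 1628 / 1.28 = 1271.9 RPM.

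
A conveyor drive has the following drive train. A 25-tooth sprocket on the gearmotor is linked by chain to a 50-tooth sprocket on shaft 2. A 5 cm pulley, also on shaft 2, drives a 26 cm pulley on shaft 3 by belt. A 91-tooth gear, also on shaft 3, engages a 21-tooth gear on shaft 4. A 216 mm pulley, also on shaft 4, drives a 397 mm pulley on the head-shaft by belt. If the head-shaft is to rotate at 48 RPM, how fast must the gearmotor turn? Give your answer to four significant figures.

211.7 RPM

Overall ratio R = 2 × 5.2 × 0.23077 × 1.838 = 4.4111.
Required input speed = output speed × R = 48 × 4.4111 = 211.73 RPM.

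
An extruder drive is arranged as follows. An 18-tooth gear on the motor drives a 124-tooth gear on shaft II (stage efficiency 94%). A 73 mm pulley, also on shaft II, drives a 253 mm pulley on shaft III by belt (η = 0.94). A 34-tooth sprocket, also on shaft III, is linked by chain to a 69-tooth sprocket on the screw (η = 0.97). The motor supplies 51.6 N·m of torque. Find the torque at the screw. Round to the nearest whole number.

Gear mesh: ratio = 124/18 = 6.8889; torque at shaft II = 51.6 × 6.8889 × 0.94 = 334.14 N·m.
Belt: ratio = 253/73 = 3.4658; torque at shaft III = 334.14 × 3.4658 × 0.94 = 1088.6 N·m.
Chain: ratio = 69/34 = 2.0294; torque at the screw = 1088.6 × 2.0294 × 0.97 = 2142.9 N·m.

2143 N·m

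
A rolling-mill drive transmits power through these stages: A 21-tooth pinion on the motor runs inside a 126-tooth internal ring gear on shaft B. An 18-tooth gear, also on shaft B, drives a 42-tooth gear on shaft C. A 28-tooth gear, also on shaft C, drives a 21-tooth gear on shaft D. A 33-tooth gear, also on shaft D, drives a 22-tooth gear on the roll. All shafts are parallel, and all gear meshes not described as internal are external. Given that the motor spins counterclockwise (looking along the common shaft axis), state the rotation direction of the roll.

the motor → shaft B: internal mesh, same direction → CCW.
shaft B → shaft C: external mesh, 1 reversal → CW.
shaft C → shaft D: external mesh, 1 reversal → CCW.
shaft D → the roll: external mesh, 1 reversal → CW.
3 reversals in total — an odd number — so the roll turns opposite to the motor.

clockwise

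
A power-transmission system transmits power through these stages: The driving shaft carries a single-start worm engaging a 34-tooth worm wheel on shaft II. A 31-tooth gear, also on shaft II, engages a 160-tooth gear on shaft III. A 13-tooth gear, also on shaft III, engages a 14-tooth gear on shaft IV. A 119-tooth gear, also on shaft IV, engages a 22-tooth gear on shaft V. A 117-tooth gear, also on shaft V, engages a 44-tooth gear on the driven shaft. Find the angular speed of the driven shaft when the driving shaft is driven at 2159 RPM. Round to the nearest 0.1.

164.3 RPM

Worm: ratio = 34/1 = 34, so shaft II turns at 2159 / 34 = 63.5 RPM.
Gear mesh: ratio = 160/31 = 5.1613, so shaft III turns at 63.5 / 5.1613 = 12.303 RPM.
Gear mesh: ratio = 14/13 = 1.0769, so shaft IV turns at 12.303 / 1.0769 = 11.424 RPM.
Gear mesh: ratio = 22/119 = 0.18487, so shaft V turns at 11.424 / 0.18487 = 61.795 RPM.
Gear mesh: ratio = 44/117 = 0.37607, so the driven shaft turns at 61.795 / 0.37607 = 164.32 RPM.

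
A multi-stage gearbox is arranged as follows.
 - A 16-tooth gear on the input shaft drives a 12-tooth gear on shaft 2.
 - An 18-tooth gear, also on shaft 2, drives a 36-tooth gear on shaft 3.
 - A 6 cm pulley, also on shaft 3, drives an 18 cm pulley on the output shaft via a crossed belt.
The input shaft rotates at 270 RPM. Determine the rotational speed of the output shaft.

Gear mesh: ratio = 12/16 = 0.75, so shaft 2 turns at 270 / 0.75 = 360 RPM.
Gear mesh: ratio = 36/18 = 2, so shaft 3 turns at 360 / 2 = 180 RPM.
Belt: ratio = 18/6 = 3, so the output shaft turns at 180 / 3 = 60 RPM.

60 RPM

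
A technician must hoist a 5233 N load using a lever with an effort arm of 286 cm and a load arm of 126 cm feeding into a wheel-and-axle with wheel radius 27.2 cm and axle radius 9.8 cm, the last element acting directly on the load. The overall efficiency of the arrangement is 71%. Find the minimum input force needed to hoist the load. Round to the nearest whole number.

Lever MA = effort arm / load arm = 286/126 = 2.2698.
Wheel-and-axle MA = R/r = 27.2/9.8 = 2.7755.
Combined ideal MA = 2.2698 × 2.7755 = 6.3.
Actual MA = 6.3 × 0.71 = 4.473.
Effort = load / actual MA = 5233 / 4.473 = 1169.9 N.

1170 N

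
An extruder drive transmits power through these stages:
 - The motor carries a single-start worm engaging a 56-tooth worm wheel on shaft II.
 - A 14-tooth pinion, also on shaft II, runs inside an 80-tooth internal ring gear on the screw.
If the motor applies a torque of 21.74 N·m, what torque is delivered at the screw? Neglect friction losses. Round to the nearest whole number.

worm 56/1 = 56 → τ = 21.74·56 = 1217.4 N·m
internal gear 80/14 = 5.7143 → τ = 1217.4·5.7143 = 6956.8 N·m

6957 N·m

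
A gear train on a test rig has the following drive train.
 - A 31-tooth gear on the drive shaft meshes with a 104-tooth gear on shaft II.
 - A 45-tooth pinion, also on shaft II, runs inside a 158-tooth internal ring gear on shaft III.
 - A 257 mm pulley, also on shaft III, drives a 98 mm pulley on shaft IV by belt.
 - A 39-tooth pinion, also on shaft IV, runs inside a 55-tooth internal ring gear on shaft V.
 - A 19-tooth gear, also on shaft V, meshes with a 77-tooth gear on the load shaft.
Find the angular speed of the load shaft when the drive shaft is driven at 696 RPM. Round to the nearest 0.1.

27.1 RPM

Gear mesh: ratio = 104/31 = 3.3548, so shaft II turns at 696 / 3.3548 = 207.46 RPM.
Internal gear: ratio = 158/45 = 3.5111, so shaft III turns at 207.46 / 3.5111 = 59.087 RPM.
Belt: ratio = 98/257 = 0.38132, so shaft IV turns at 59.087 / 0.38132 = 154.95 RPM.
Internal gear: ratio = 55/39 = 1.4103, so shaft V turns at 154.95 / 1.4103 = 109.88 RPM.
Gear mesh: ratio = 77/19 = 4.0526, so the load shaft turns at 109.88 / 4.0526 = 27.112 RPM.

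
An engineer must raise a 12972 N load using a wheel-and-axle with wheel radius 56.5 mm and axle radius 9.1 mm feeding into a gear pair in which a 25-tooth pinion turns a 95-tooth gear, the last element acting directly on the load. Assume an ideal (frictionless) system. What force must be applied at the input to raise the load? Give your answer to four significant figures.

549.8 N

Wheel-and-axle MA = R/r = 56.5/9.1 = 6.2088.
Gear pair MA = 95/25 = 3.8.
Combined ideal MA = 6.2088 × 3.8 = 23.593.
Effort = load / MA = 12972 / 23.593 = 549.81 N.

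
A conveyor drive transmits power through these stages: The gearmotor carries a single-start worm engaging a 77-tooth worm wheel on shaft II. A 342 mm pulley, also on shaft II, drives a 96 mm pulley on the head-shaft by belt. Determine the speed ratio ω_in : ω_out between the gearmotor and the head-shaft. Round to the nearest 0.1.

21.6

Each stage contributes driven/driver: worm 77/1 = 77, belt 96/342 = 0.2807.
Overall: 77 × 0.2807 = 21.614.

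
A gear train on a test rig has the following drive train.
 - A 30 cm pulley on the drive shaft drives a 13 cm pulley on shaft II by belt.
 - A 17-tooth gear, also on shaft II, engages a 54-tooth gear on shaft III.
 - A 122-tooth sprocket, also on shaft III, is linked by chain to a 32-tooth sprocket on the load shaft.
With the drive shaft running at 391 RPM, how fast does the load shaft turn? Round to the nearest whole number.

1083 RPM

Belt: ratio = 13/30 = 0.43333, so shaft II turns at 391 / 0.43333 = 902.31 RPM.
Gear mesh: ratio = 54/17 = 3.1765, so shaft III turns at 902.31 / 3.1765 = 284.06 RPM.
Chain: ratio = 32/122 = 0.2623, so the load shaft turns at 284.06 / 0.2623 = 1083 RPM.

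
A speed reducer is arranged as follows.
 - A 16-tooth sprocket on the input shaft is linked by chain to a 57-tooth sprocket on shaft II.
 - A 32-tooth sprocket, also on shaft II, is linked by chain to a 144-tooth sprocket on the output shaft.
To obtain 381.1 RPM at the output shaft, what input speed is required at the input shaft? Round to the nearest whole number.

6110 RPM

Overall ratio R = 3.5625 × 4.5 = 16.031.
Required input speed = output speed × R = 381.1 × 16.031 = 6109.5 RPM.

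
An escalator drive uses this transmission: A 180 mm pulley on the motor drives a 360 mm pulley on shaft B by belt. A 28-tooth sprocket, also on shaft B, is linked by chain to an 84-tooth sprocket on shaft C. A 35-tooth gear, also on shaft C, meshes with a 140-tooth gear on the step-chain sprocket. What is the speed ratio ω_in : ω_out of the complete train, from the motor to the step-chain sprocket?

Each stage contributes driven/driver: belt 360/180 = 2, chain 84/28 = 3, gear mesh 140/35 = 4.
Overall: 2 × 3 × 4 = 24.

24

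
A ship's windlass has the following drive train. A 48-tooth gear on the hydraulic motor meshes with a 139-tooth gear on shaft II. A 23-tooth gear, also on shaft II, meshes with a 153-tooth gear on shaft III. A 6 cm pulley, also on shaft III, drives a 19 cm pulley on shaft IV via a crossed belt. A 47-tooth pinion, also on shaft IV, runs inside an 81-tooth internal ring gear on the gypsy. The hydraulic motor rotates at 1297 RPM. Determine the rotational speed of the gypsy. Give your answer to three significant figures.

the hydraulic motor → shaft II (gear mesh, 139/48): 1297 ÷ 2.8958 = 447.88 RPM
shaft II → shaft III (gear mesh, 153/23): 447.88 ÷ 6.6522 = 67.329 RPM
shaft III → shaft IV (belt, 19/6): 67.329 ÷ 3.1667 = 21.262 RPM
shaft IV → the gypsy (internal gear, 81/47): 21.262 ÷ 1.7234 = 12.337 RPM

12.3 RPM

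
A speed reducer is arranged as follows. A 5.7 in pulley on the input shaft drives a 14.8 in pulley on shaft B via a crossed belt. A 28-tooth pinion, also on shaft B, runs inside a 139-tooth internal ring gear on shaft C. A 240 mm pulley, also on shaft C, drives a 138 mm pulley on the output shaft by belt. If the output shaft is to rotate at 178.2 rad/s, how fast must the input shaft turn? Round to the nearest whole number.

Overall ratio R = 2.5965 × 4.9643 × 0.575 = 7.4116.
Required input speed = output speed × R = 178.2 × 7.4116 = 1320.7 rad/s.

1321 rad/s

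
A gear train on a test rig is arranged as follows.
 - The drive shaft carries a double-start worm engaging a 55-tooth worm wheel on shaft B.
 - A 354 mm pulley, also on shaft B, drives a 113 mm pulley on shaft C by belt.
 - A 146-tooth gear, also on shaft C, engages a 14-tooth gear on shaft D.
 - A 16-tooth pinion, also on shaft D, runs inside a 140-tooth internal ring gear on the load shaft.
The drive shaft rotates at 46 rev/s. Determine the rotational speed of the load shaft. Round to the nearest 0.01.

Worm: ratio = 55/2 = 27.5, so shaft B turns at 46 / 27.5 = 1.6727 rev/s.
Belt: ratio = 113/354 = 0.31921, so shaft C turns at 1.6727 / 0.31921 = 5.2402 rev/s.
Gear mesh: ratio = 14/146 = 0.09589, so shaft D turns at 5.2402 / 0.09589 = 54.648 rev/s.
Internal gear: ratio = 140/16 = 8.75, so the load shaft turns at 54.648 / 8.75 = 6.2455 rev/s.

6.25 rev/s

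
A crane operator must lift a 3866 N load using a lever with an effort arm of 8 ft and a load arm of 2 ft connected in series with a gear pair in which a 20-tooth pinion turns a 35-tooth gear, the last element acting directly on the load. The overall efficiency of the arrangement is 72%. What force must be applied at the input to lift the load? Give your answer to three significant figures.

767 N

Lever MA = effort arm / load arm = 8/2 = 4.
Gear pair MA = 35/20 = 1.75.
Combined ideal MA = 4 × 1.75 = 7.
Actual MA = 7 × 0.72 = 5.04.
Effort = load / actual MA = 3866 / 5.04 = 767.06 N.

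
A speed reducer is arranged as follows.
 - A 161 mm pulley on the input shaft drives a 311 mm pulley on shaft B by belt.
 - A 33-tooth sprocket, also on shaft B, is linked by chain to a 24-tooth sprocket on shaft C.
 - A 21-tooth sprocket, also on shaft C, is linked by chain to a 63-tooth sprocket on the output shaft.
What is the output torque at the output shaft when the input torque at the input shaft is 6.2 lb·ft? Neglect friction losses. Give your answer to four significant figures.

26.13 lb·ft

Belt: ratio = 311/161 = 1.9317; torque at shaft B = 6.2 × 1.9317 = 11.976 lb·ft.
Chain: ratio = 24/33 = 0.72727; torque at shaft C = 11.976 × 0.72727 = 8.7101 lb·ft.
Chain: ratio = 63/21 = 3; torque at the output shaft = 8.7101 × 3 = 26.13 lb·ft.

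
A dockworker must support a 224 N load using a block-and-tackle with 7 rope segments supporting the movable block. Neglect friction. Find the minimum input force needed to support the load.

32 N

Block-and-tackle MA = number of supporting rope parts = 7.
Effort = load / MA = 224 / 7 = 32 N.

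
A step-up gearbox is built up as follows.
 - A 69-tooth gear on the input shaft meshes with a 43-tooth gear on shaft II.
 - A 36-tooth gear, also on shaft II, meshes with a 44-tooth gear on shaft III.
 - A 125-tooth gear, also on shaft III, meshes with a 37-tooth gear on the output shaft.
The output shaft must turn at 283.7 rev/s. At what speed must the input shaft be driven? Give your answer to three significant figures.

Overall ratio R = 0.62319 × 1.2222 × 0.296 = 0.22546.
Required input speed = output speed × R = 283.7 × 0.22546 = 63.962 rev/s.

64.0 rev/s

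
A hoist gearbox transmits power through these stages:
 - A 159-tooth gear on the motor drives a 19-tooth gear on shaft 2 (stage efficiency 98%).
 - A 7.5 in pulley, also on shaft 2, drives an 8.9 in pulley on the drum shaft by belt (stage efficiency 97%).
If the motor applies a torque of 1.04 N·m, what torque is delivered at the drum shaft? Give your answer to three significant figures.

0.140 N·m

After the gear mesh (19/159): 1.04 × 0.1195 × 0.98 = 0.12179 N·m
After the belt (8.9/7.5): 0.12179 × 1.1867 × 0.97 = 0.14019 N·m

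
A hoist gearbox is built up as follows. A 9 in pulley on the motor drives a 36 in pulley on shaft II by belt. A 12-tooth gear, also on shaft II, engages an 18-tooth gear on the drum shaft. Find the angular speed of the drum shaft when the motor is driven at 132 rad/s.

Belt: ratio = 36/9 = 4, so shaft II turns at 132 / 4 = 33 rad/s.
Gear mesh: ratio = 18/12 = 1.5, so the drum shaft turns at 33 / 1.5 = 22 rad/s.

22 rad/s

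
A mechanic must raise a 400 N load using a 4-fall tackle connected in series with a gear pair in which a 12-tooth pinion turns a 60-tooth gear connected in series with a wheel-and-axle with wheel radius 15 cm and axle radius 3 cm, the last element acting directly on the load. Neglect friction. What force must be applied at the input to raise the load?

Block-and-tackle MA = number of supporting rope parts = 4.
Gear pair MA = 60/12 = 5.
Wheel-and-axle MA = R/r = 15/3 = 5.
Combined ideal MA = 4 × 5 × 5 = 100.
Effort = load / MA = 400 / 100 = 4 N.

4 N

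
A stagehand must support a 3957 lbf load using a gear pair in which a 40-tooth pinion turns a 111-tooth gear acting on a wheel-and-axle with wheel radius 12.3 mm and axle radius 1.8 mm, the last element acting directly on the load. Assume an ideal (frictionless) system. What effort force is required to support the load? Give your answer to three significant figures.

Gear pair MA = 111/40 = 2.775.
Wheel-and-axle MA = R/r = 12.3/1.8 = 6.8333.
Combined ideal MA = 2.775 × 6.8333 = 18.963.
Effort = load / MA = 3957 / 18.963 = 208.68 lbf.

209 lbf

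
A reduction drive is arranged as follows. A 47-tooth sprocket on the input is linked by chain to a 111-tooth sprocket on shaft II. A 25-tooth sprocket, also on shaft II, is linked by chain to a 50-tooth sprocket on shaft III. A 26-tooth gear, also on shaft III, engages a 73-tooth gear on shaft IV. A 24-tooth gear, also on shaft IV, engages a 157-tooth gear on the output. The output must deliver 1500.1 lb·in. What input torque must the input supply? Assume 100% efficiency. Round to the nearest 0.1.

Overall ratio R = 2.3617 × 2 × 2.8077 × 6.5417 = 86.755.
Input torque = output torque / R = 1500.1 / 86.755 = 17.291 lb·in.

17.3 lb·in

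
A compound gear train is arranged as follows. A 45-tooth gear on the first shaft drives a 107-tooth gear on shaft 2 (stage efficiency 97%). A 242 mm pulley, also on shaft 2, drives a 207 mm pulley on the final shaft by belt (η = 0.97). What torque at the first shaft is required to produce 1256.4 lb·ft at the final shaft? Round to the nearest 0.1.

656.5 lb·ft

Overall ratio R = 2.3778 × 0.85537 = 2.0339; overall efficiency η = 0.97 × 0.97 = 0.9409.
Input torque = output torque / (R × η) = 1256.4 / (2.0339 × 0.9409) = 656.54 lb·ft.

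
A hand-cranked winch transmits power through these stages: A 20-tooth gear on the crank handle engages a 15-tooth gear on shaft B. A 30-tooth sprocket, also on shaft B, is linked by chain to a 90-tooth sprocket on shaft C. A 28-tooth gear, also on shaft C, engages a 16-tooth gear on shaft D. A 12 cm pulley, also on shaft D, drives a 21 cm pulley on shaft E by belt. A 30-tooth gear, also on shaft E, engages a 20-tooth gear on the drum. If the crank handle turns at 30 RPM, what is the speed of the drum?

20 RPM

gear mesh 15/20 = 0.75 → 30/0.75 = 40 RPM
chain 90/30 = 3 → 40/3 = 13.333 RPM
gear mesh 16/28 = 0.57143 → 13.333/0.57143 = 23.333 RPM
belt 21/12 = 1.75 → 23.333/1.75 = 13.333 RPM
gear mesh 20/30 = 0.66667 → 13.333/0.66667 = 20 RPM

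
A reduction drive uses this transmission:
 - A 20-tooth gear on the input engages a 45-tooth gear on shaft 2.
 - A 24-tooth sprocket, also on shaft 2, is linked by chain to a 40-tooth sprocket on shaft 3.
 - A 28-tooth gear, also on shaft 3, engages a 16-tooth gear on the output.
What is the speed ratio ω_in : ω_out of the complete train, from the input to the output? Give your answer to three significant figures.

2.14

Each stage contributes driven/driver: gear mesh 45/20 = 2.25, chain 40/24 = 1.6667, gear mesh 16/28 = 0.57143.
Overall: 2.25 × 1.6667 × 0.57143 = 2.1429.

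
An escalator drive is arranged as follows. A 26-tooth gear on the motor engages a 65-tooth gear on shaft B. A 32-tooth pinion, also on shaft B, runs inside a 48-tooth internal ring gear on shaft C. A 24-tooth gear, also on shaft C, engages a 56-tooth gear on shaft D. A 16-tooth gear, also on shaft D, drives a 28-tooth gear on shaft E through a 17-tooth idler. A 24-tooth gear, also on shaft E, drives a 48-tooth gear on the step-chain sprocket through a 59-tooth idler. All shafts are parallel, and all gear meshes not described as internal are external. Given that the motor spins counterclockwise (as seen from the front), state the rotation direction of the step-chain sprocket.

the motor → shaft B: external mesh, 1 reversal → CW.
shaft B → shaft C: internal mesh, same direction → CW.
shaft C → shaft D: external mesh, 1 reversal → CCW.
shaft D → shaft E: driver → idler → driven is 2 external meshes, 2 reversals → CCW.
shaft E → the step-chain sprocket: driver → idler → driven is 2 external meshes, 2 reversals → CCW.
6 reversals in total — an even number — so the step-chain sprocket turns the same way as the motor.

counterclockwise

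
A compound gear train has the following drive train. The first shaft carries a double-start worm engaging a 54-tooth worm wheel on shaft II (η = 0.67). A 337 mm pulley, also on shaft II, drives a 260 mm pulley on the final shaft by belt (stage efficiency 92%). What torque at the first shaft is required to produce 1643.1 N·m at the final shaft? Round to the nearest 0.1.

128.0 N·m

Overall ratio R = 27 × 0.77151 = 20.831; overall efficiency η = 0.67 × 0.92 = 0.6164.
Input torque = output torque / (R × η) = 1643.1 / (20.831 × 0.6164) = 127.97 N·m.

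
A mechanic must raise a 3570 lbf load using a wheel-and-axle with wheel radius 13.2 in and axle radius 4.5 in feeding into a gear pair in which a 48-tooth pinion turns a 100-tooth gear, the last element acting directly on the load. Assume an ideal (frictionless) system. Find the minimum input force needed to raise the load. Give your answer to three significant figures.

Wheel-and-axle MA = R/r = 13.2/4.5 = 2.9333.
Gear pair MA = 100/48 = 2.0833.
Combined ideal MA = 2.9333 × 2.0833 = 6.1111.
Effort = load / MA = 3570 / 6.1111 = 584.18 lbf.

584 lbf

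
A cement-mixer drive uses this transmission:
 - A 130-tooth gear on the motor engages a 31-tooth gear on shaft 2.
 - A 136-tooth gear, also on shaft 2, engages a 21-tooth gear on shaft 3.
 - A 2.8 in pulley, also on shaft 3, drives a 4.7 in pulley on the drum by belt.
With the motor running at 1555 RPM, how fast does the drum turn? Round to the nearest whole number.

gear mesh 31/130 = 0.23846 → 1555/0.23846 = 6521 RPM
gear mesh 21/136 = 0.15441 → 6521/0.15441 = 42231 RPM
belt 4.7/2.8 = 1.6786 → 42231/1.6786 = 25159 RPM

25159 RPM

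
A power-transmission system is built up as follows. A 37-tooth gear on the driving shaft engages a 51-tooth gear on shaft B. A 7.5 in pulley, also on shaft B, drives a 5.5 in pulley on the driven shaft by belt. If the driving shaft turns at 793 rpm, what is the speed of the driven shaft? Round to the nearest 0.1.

gear mesh 51/37 = 1.3784 → 793/1.3784 = 575.31 rpm
belt 5.5/7.5 = 0.73333 → 575.31/0.73333 = 784.52 rpm

784.5 rpm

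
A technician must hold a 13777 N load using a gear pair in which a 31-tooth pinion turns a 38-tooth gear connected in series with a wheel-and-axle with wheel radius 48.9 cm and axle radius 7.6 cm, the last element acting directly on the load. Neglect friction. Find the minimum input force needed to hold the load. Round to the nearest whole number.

1747 N

Gear pair MA = 38/31 = 1.2258.
Wheel-and-axle MA = R/r = 48.9/7.6 = 6.4342.
Combined ideal MA = 1.2258 × 6.4342 = 7.8871.
Effort = load / MA = 13777 / 7.8871 = 1746.8 N.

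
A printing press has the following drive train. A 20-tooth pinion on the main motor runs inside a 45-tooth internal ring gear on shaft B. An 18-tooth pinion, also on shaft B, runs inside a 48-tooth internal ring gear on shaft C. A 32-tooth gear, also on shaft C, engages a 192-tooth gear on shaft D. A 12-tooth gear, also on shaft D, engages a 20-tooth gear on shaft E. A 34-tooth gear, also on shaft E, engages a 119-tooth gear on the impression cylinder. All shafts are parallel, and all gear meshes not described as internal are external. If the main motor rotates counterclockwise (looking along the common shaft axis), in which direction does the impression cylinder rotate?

the main motor → shaft B: internal mesh, same direction → CCW.
shaft B → shaft C: internal mesh, same direction → CCW.
shaft C → shaft D: external mesh, 1 reversal → CW.
shaft D → shaft E: external mesh, 1 reversal → CCW.
shaft E → the impression cylinder: external mesh, 1 reversal → CW.
3 reversals in total — an odd number — so the impression cylinder turns opposite to the main motor.

clockwise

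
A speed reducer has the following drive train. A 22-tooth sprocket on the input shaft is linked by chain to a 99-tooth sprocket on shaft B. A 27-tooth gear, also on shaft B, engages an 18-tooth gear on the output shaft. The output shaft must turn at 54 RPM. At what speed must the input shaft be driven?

Overall ratio R = 4.5 × 0.66667 = 3.
Required input speed = output speed × R = 54 × 3 = 162 RPM.

162 RPM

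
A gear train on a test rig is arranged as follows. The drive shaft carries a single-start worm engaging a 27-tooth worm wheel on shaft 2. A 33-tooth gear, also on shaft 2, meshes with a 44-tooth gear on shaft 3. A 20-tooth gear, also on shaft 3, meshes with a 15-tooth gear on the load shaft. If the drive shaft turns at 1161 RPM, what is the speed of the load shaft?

43 RPM

Worm: ratio = 27/1 = 27, so shaft 2 turns at 1161 / 27 = 43 RPM.
Gear mesh: ratio = 44/33 = 1.3333, so shaft 3 turns at 43 / 1.3333 = 32.25 RPM.
Gear mesh: ratio = 15/20 = 0.75, so the load shaft turns at 32.25 / 0.75 = 43 RPM.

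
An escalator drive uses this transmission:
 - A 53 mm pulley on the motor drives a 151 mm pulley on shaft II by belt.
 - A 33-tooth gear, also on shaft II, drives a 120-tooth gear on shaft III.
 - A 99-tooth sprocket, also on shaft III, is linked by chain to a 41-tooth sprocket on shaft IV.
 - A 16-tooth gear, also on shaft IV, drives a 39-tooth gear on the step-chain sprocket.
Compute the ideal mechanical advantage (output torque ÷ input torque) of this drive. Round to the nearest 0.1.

Each stage contributes driven/driver: belt 151/53 = 2.8491, gear mesh 120/33 = 3.6364, chain 41/99 = 0.41414, gear mesh 39/16 = 2.4375.
Overall: 2.8491 × 3.6364 × 0.41414 × 2.4375 = 10.458.

10.5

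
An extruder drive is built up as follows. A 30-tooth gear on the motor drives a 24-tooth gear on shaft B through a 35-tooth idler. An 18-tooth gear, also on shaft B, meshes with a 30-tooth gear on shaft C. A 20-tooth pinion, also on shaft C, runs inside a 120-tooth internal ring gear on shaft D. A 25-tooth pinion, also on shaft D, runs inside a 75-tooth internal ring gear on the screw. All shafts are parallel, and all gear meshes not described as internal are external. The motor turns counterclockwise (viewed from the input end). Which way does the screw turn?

the motor → shaft B: driver → idler → driven is 2 external meshes, 2 reversals → CCW.
shaft B → shaft C: external mesh, 1 reversal → CW.
shaft C → shaft D: internal mesh, same direction → CW.
shaft D → the screw: internal mesh, same direction → CW.
3 reversals in total — an odd number — so the screw turns opposite to the motor.

clockwise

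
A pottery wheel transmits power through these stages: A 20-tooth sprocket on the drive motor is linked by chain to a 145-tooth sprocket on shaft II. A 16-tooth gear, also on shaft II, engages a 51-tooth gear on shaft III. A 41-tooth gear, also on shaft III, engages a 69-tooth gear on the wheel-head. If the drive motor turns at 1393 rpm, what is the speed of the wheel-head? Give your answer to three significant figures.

chain 145/20 = 7.25 → 1393/7.25 = 192.14 rpm
gear mesh 51/16 = 3.1875 → 192.14/3.1875 = 60.279 rpm
gear mesh 69/41 = 1.6829 → 60.279/1.6829 = 35.818 rpm

35.8 rpm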